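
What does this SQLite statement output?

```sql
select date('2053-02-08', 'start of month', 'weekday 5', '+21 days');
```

`start of month` rewinds 2053-02-08 to 2053-02-01.
`weekday 5` advances to the next Friday; 2053-02-01 is a Saturday, so it moves forward to 2053-02-07.
Advancing 21 more days within February lands on 2053-02-28.

2053-02-28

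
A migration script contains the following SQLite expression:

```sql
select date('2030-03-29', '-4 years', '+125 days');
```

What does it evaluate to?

2026-08-01

Adding -4 years to 2030-03-29 gives 2026-03-29.
Applying '+125 days' to 2026-03-29: counting 125 days forward gives 2026-08-01.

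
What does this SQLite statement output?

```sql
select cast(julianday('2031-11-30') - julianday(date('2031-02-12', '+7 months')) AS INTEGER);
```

79

Adding +7 months to 2031-02-12 gives 2031-09-12.
18 days remain in September 2031 after the 12th (30 − 12).
October 2031: 31 days.
Then 30 days into November 2031.
Total: 18 + 31 + 30 = 79.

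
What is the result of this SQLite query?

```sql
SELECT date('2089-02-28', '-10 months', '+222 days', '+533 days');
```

Adding -10 months to 2089-02-28 gives 2088-04-28.
Applying '+222 days' to 2088-04-28: counting 222 days forward gives 2088-12-06.
Applying '+533 days' to 2088-12-06: counting 533 days forward gives 2090-05-23.

2090-05-23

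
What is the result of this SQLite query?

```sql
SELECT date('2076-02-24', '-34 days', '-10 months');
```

2075-03-21

Going back 24 days from 2076-02-24 reaches 2076-01-31 (last day of January, 31 days).
Going back 10 days within January lands on 2076-01-21.
Adding -10 months to 2076-01-21 gives 2075-03-21.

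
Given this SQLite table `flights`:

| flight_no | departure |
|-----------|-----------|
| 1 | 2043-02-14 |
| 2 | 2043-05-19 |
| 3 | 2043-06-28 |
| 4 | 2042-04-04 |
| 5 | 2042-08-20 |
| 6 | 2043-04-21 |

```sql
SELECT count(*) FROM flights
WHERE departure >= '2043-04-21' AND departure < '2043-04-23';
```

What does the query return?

Rows in [2043-04-21, 2043-04-23): 2043-04-21 → 1 row.

1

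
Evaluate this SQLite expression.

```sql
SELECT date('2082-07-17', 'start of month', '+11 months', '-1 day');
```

2083-05-31

`start of month` rewinds 2082-07-17 to 2082-07-01.
Adding +11 months to 2082-07-01 gives 2083-06-01.
Going back 1 day from 2083-06-01 reaches 2083-05-31 (last day of May, 31 days).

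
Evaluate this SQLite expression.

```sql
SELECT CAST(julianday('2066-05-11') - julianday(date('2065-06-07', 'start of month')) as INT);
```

344

`start of month` rewinds 2065-06-07 to 2065-06-01.
29 days remain in June 2065 after the 1st (30 − 1).
Full months from July 2065 through April 2066 contribute their day counts.
Then 11 days into May 2066.
Total: 29 + 31 + 31 + 30 + 31 + 30 + 31 + 31 + 28 + 31 + 30 + 11 = 344.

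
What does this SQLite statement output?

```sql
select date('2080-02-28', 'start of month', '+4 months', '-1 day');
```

2080-05-31

`start of month` rewinds 2080-02-28 to 2080-02-01.
Adding +4 months to 2080-02-01 gives 2080-06-01.
Going back 1 day from 2080-06-01 reaches 2080-05-31 (last day of May, 31 days).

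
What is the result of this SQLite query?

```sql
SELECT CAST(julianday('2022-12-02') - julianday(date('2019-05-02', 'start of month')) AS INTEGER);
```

1311

`start of month` rewinds 2019-05-02 to 2019-05-01.
30 days remain in May 2019 after the 1st (31 − 1).
Full months from June 2019 through November 2022 contribute their day counts.
Then 2 days into December 2022.
Total: 30 + 30 + 31 + 31 + 30 + 31 + 30 + 31 + 31 + 29 + 31 + 30 + 31 + 30 + 31 + 31 + 30 + 31 + 30 + 31 + 31 + 28 + 31 + 30 + 31 + 30 + 31 + 31 + 30 + 31 + 30 + 31 + 31 + 28 + 31 + 30 + 31 + 30 + 31 + 31 + 30 + 31 + 30 + 2 = 1311.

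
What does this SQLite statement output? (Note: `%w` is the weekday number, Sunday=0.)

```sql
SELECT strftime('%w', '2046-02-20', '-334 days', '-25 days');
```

First apply '-334 days', '-25 days': 2046-02-20 → 2045-02-26.
2045-02-26 is a Sunday; with Sunday=0 that is 0.

0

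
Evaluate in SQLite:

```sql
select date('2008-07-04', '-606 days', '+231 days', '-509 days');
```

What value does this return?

Applying '-606 days' to 2008-07-04: counting 606 days back gives 2006-11-06.
Applying '+231 days' to 2006-11-06: counting 231 days forward gives 2007-06-25.
Applying '-509 days' to 2007-06-25: counting 509 days back gives 2006-02-01.

2006-02-01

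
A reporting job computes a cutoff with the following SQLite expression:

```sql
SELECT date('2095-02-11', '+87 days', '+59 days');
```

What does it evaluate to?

Applying '+87 days' to 2095-02-11: counting 87 days forward gives 2095-05-09.
Applying '+59 days' to 2095-05-09: counting 59 days forward gives 2095-07-07.

2095-07-07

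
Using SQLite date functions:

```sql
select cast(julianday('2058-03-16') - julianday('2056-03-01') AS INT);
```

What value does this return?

30 days remain in March 2056 after the 1st (31 − 1).
Full months from April 2056 through February 2058 contribute their day counts.
Then 16 days into March 2058.
Total: 30 + 30 + 31 + 30 + 31 + 31 + 30 + 31 + 30 + 31 + 31 + 28 + 31 + 30 + 31 + 30 + 31 + 31 + 30 + 31 + 30 + 31 + 31 + 28 + 16 = 745.

745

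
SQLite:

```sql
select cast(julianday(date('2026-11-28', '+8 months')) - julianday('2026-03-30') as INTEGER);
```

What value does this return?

485

Adding +8 months to 2026-11-28 gives 2027-07-28.
1 day remains in March 2026 after the 30th (31 − 30).
Full months from April 2026 through June 2027 contribute their day counts.
Then 28 days into July 2027.
Total: 1 + 30 + 31 + 30 + 31 + 31 + 30 + 31 + 30 + 31 + 31 + 28 + 31 + 30 + 31 + 30 + 28 = 485.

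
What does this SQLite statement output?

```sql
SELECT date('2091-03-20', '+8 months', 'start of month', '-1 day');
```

Adding +8 months to 2091-03-20 gives 2091-11-20.
`start of month` rewinds 2091-11-20 to 2091-11-01.
Going back 1 day from 2091-11-01 reaches 2091-10-31 (last day of October, 31 days).

2091-10-31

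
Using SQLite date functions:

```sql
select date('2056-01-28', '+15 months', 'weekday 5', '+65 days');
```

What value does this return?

2057-07-08

Adding +15 months to 2056-01-28 gives 2057-04-28.
`weekday 5` advances to the next Friday; 2057-04-28 is a Saturday, so it moves forward to 2057-05-04.
Applying '+65 days' to 2057-05-04: counting 65 days forward gives 2057-07-08.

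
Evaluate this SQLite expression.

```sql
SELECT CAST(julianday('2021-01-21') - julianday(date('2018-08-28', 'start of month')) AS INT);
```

904

`start of month` rewinds 2018-08-28 to 2018-08-01.
30 days remain in August 2018 after the 1st (31 − 1).
Full months from September 2018 through December 2020 contribute their day counts.
Then 21 days into January 2021.
Total: 30 + 30 + 31 + 30 + 31 + 31 + 28 + 31 + 30 + 31 + 30 + 31 + 31 + 30 + 31 + 30 + 31 + 31 + 29 + 31 + 30 + 31 + 30 + 31 + 31 + 30 + 31 + 30 + 31 + 21 = 904.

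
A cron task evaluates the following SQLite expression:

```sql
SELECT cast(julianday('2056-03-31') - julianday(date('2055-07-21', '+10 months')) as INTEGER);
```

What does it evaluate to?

Adding +10 months to 2055-07-21 gives 2056-05-21.
0 days remain in March 2056 after the 31st (31 − 31).
April 2056: 30 days.
Then 21 days into May 2056.
Total: 0 + 30 + 21 = 51.
The subtraction is earlier − later, so the result is −51 → -51.

-51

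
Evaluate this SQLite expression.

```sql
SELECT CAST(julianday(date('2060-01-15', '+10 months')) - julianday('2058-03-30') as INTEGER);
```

Adding +10 months to 2060-01-15 gives 2060-11-15.
1 day remains in March 2058 after the 30th (31 − 30).
Full months from April 2058 through October 2060 contribute their day counts.
Then 15 days into November 2060.
Total: 1 + 30 + 31 + 30 + 31 + 31 + 30 + 31 + 30 + 31 + 31 + 28 + 31 + 30 + 31 + 30 + 31 + 31 + 30 + 31 + 30 + 31 + 31 + 29 + 31 + 30 + 31 + 30 + 31 + 31 + 30 + 31 + 15 = 961.

961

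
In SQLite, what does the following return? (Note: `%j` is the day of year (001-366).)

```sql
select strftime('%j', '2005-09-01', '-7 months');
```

First apply '-7 months': 2005-09-01 → 2005-02-01.
Day-of-year for 2005-02-01: days since 2005-01-01 inclusive = 32, zero-padded to 032.

032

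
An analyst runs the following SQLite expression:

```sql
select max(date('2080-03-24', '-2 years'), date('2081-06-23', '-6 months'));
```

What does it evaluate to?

2080-12-23

date('2080-03-24', '-2 years') → 2078-03-24.
date('2081-06-23', '-6 months') → 2080-12-23.
Later of the two is 2080-12-23.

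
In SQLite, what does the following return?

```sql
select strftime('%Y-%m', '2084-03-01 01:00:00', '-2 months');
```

2084-01

First apply '-2 months': 2084-03-01 01:00:00 → 2084-01-01 01:00:00.
`%Y-%m` extracts the year-month: 2084-01.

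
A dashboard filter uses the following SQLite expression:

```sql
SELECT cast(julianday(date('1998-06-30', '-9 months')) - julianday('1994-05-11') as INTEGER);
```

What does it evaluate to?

Adding -9 months to 1998-06-30 gives 1997-09-30.
20 days remain in May 1994 after the 11th (31 − 11).
Full months from June 1994 through August 1997 contribute their day counts.
Then 30 days into September 1997.
Total: 20 + 30 + 31 + 31 + 30 + 31 + 30 + 31 + 31 + 28 + 31 + 30 + 31 + 30 + 31 + 31 + 30 + 31 + 30 + 31 + 31 + 29 + 31 + 30 + 31 + 30 + 31 + 31 + 30 + 31 + 30 + 31 + 31 + 28 + 31 + 30 + 31 + 30 + 31 + 31 + 30 = 1238.

1238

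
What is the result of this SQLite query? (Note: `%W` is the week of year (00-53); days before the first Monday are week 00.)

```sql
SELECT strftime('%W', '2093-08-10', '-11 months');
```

First apply '-11 months': 2093-08-10 → 2092-09-10.
2092-09-10 is a Wednesday. SQLite's %W counts Mondays since the year started; the result is 36.

36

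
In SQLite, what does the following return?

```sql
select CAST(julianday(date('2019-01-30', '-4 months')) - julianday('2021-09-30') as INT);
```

-1096

Adding -4 months to 2019-01-30 gives 2018-09-30.
0 days remain in September 2018 after the 30th (30 − 30).
Full months from October 2018 through August 2021 contribute their day counts.
Then 30 days into September 2021.
Total: 0 + 31 + 30 + 31 + 31 + 28 + 31 + 30 + 31 + 30 + 31 + 31 + 30 + 31 + 30 + 31 + 31 + 29 + 31 + 30 + 31 + 30 + 31 + 31 + 30 + 31 + 30 + 31 + 31 + 28 + 31 + 30 + 31 + 30 + 31 + 31 + 30 = 1096.
The subtraction is earlier − later, so the result is −1096 → -1096.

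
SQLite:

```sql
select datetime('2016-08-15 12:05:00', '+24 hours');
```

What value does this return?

2016-08-16 12:05:00

+24 hours from 2016-08-15 12:05:00 is 2016-08-16 12:05:00 (crosses midnight).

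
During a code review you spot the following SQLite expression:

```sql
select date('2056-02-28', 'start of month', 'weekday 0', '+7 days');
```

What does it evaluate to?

2056-02-13

`start of month` rewinds 2056-02-28 to 2056-02-01.
`weekday 0` advances to the next Sunday; 2056-02-01 is a Tuesday, so it moves forward to 2056-02-06.
Advancing 7 more days within February lands on 2056-02-13.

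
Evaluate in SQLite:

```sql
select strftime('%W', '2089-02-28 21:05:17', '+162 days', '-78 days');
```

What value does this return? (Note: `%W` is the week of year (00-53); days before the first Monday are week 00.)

First apply '+162 days', '-78 days': 2089-02-28 21:05:17 → 2089-05-23 21:05:17.
2089-05-23 is a Monday. SQLite's %W counts Mondays since the year started; the result is 21.

21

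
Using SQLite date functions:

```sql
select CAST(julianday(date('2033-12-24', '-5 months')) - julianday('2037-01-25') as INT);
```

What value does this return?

-1281

Adding -5 months to 2033-12-24 gives 2033-07-24.
7 days remain in July 2033 after the 24th (31 − 24).
Full months from August 2033 through December 2036 contribute their day counts.
Then 25 days into January 2037.
Total: 7 + 31 + 30 + 31 + 30 + 31 + 31 + 28 + 31 + 30 + 31 + 30 + 31 + 31 + 30 + 31 + 30 + 31 + 31 + 28 + 31 + 30 + 31 + 30 + 31 + 31 + 30 + 31 + 30 + 31 + 31 + 29 + 31 + 30 + 31 + 30 + 31 + 31 + 30 + 31 + 30 + 31 + 25 = 1281.
The subtraction is earlier − later, so the result is −1281 → -1281.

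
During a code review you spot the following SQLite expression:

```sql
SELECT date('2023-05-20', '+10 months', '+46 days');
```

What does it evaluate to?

2024-05-05

Adding +10 months to 2023-05-20 gives 2024-03-20.
Applying '+46 days' to 2024-03-20: counting 46 days forward gives 2024-05-05.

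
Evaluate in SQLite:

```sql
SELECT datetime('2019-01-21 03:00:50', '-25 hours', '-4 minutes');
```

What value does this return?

2019-01-20 01:56:50

-25 hours from 2019-01-21 03:00:50 is 2019-01-20 02:00:50 (crosses midnight).
-4 minutes from 2019-01-20 02:00:50 is 2019-01-20 01:56:50.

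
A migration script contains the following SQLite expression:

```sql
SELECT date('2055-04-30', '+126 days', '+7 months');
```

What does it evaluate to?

Applying '+126 days' to 2055-04-30: counting 126 days forward gives 2055-09-03.
Adding +7 months to 2055-09-03 gives 2056-04-03.

2056-04-03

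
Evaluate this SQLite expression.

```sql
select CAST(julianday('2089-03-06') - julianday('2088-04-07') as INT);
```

23 days remain in April 2088 after the 7th (30 − 7).
Full months from May 2088 through February 2089 contribute their day counts.
Then 6 days into March 2089.
Total: 23 + 31 + 30 + 31 + 31 + 30 + 31 + 30 + 31 + 31 + 28 + 6 = 333.

333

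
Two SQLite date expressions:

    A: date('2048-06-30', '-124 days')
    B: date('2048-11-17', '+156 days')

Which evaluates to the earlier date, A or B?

A

A = 2048-02-27.
B = 2049-04-22.
A is earlier.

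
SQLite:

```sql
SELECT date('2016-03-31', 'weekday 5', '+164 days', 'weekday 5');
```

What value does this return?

`weekday 5` advances to the next Friday; 2016-03-31 is a Thursday, so it moves forward to 2016-04-01.
Applying '+164 days' to 2016-04-01: counting 164 days forward gives 2016-09-12.
`weekday 5` advances to the next Friday; 2016-09-12 is a Monday, so it moves forward to 2016-09-16.

2016-09-16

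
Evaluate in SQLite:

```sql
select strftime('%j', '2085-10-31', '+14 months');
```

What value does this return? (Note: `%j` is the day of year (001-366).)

365

First apply '+14 months': 2085-10-31 → 2086-12-31.
Day-of-year for 2086-12-31: days since 2086-01-01 inclusive = 365, zero-padded to 365.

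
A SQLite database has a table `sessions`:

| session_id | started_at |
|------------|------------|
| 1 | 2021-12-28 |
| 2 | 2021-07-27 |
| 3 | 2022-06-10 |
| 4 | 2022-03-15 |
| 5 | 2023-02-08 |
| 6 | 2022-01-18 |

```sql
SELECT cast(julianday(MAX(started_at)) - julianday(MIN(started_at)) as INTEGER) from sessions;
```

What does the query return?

561

MIN = 2021-07-27, MAX = 2023-02-08.
4 days remain in July 2021 after the 27th (31 − 27).
Full months from August 2021 through January 2023 contribute their day counts.
Then 8 days into February 2023.
Total: 4 + 31 + 30 + 31 + 30 + 31 + 31 + 28 + 31 + 30 + 31 + 30 + 31 + 31 + 30 + 31 + 30 + 31 + 31 + 8 = 561.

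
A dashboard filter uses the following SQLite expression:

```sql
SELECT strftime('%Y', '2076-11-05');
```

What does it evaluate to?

2076

`%Y` extracts the 4-digit year: 2076.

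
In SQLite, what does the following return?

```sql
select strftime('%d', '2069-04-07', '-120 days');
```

08

First apply '-120 days': 2069-04-07 → 2068-12-08.
`%d` extracts the 2-digit day of month: 08.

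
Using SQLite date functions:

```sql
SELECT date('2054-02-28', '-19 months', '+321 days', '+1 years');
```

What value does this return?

2054-06-14

Adding -19 months to 2054-02-28 gives 2052-07-28.
Applying '+321 days' to 2052-07-28: counting 321 days forward gives 2053-06-14.
Adding +1 year to 2053-06-14 gives 2054-06-14.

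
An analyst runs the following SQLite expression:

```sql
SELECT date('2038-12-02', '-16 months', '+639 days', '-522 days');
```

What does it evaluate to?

Adding -16 months to 2038-12-02 gives 2037-08-02.
Applying '+639 days' to 2037-08-02: counting 639 days forward gives 2039-05-03.
Applying '-522 days' to 2039-05-03: counting 522 days back gives 2037-11-27.

2037-11-27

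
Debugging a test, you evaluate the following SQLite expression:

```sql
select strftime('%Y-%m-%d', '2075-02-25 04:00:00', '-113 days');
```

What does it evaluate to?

2074-11-04

First apply '-113 days': 2075-02-25 04:00:00 → 2074-11-04 04:00:00.
`%Y-%m-%d` extracts the ISO date: 2074-11-04.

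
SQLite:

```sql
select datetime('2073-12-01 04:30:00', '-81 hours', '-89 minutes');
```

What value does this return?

2073-11-27 18:01:00

-81 hours from 2073-12-01 04:30:00 is 2073-11-27 19:30:00 (crosses midnight).
89 minutes = 1h 29m; -89 minutes from 2073-11-27 19:30:00 is 2073-11-27 18:01:00.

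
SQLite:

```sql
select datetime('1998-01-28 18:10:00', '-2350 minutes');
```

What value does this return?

2350 minutes = 39h 10m; -2350 minutes from 1998-01-28 18:10:00 is 1998-01-27 03:00:00 (crosses midnight).

1998-01-27 03:00:00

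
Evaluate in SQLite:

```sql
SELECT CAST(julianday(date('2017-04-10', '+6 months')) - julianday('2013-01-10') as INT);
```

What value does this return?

1734

Adding +6 months to 2017-04-10 gives 2017-10-10.
21 days remain in January 2013 after the 10th (31 − 10).
Full months from February 2013 through September 2017 contribute their day counts.
Then 10 days into October 2017.
Total: 21 + 28 + 31 + 30 + 31 + 30 + 31 + 31 + 30 + 31 + 30 + 31 + 31 + 28 + 31 + 30 + 31 + 30 + 31 + 31 + 30 + 31 + 30 + 31 + 31 + 28 + 31 + 30 + 31 + 30 + 31 + 31 + 30 + 31 + 30 + 31 + 31 + 29 + 31 + 30 + 31 + 30 + 31 + 31 + 30 + 31 + 30 + 31 + 31 + 28 + 31 + 30 + 31 + 30 + 31 + 31 + 30 + 10 = 1734.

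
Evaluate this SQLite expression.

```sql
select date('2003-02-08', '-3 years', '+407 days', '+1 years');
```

2002-03-21

Adding -3 years to 2003-02-08 gives 2000-02-08.
Applying '+407 days' to 2000-02-08: counting 407 days forward gives 2001-03-21.
Adding +1 year to 2001-03-21 gives 2002-03-21.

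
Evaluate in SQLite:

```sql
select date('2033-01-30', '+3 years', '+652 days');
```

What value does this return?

Adding +3 years to 2033-01-30 gives 2036-01-30.
Applying '+652 days' to 2036-01-30: counting 652 days forward gives 2037-11-12.

2037-11-12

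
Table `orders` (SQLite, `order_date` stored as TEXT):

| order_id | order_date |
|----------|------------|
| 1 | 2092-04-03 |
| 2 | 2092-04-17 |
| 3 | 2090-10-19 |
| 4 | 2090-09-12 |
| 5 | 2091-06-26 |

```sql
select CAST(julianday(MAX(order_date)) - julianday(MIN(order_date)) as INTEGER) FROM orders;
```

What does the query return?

583

MIN = 2090-09-12, MAX = 2092-04-17.
18 days remain in September 2090 after the 12th (30 − 12).
Full months from October 2090 through March 2092 contribute their day counts.
Then 17 days into April 2092.
Total: 18 + 31 + 30 + 31 + 31 + 28 + 31 + 30 + 31 + 30 + 31 + 31 + 30 + 31 + 30 + 31 + 31 + 29 + 31 + 17 = 583.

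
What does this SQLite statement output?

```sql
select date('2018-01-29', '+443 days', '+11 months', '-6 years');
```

Applying '+443 days' to 2018-01-29: counting 443 days forward gives 2019-04-17.
Adding +11 months to 2019-04-17 gives 2020-03-17.
Adding -6 years to 2020-03-17 gives 2014-03-17.

2014-03-17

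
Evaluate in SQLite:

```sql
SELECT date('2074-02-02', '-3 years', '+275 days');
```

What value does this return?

2071-11-04

Adding -3 years to 2074-02-02 gives 2071-02-02.
Applying '+275 days' to 2071-02-02: counting 275 days forward gives 2071-11-04.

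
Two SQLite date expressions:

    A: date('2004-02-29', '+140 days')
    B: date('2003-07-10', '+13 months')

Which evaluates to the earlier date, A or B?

A = 2004-07-18.
B = 2004-08-10.
A is earlier.

A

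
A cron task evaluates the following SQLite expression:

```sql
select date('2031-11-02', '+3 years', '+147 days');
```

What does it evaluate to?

2035-03-29

Adding +3 years to 2031-11-02 gives 2034-11-02.
Applying '+147 days' to 2034-11-02: counting 147 days forward gives 2035-03-29.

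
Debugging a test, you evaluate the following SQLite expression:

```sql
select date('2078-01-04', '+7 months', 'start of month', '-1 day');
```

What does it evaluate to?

2078-07-31

Adding +7 months to 2078-01-04 gives 2078-08-04.
`start of month` rewinds 2078-08-04 to 2078-08-01.
Going back 1 day from 2078-08-01 reaches 2078-07-31 (last day of July, 31 days).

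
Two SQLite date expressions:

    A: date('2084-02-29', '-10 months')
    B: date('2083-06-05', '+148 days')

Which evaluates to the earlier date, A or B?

A = 2083-04-29.
B = 2083-10-31.
A is earlier.

A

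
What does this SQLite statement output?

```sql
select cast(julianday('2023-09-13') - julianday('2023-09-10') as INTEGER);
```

3

Both dates are in September 2023: 13 − 10 = 3.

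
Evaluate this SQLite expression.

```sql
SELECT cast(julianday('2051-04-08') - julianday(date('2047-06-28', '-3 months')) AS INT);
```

Adding -3 months to 2047-06-28 gives 2047-03-28.
3 days remain in March 2047 after the 28th (31 − 28).
Full months from April 2047 through March 2051 contribute their day counts.
Then 8 days into April 2051.
Total: 3 + 30 + 31 + 30 + 31 + 31 + 30 + 31 + 30 + 31 + 31 + 29 + 31 + 30 + 31 + 30 + 31 + 31 + 30 + 31 + 30 + 31 + 31 + 28 + 31 + 30 + 31 + 30 + 31 + 31 + 30 + 31 + 30 + 31 + 31 + 28 + 31 + 30 + 31 + 30 + 31 + 31 + 30 + 31 + 30 + 31 + 31 + 28 + 31 + 8 = 1472.

1472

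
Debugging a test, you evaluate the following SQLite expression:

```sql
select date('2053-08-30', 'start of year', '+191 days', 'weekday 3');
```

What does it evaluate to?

2053-07-16

`start of year` rewinds 2053-08-30 to 2053-01-01.
Applying '+191 days' to 2053-01-01: counting 191 days forward gives 2053-07-11.
`weekday 3` advances to the next Wednesday; 2053-07-11 is a Friday, so it moves forward to 2053-07-16.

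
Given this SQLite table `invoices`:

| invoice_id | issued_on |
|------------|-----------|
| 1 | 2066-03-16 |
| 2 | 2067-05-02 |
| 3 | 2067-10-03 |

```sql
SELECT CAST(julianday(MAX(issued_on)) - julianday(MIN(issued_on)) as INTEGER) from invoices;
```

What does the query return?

MIN = 2066-03-16, MAX = 2067-10-03.
15 days remain in March 2066 after the 16th (31 − 16).
Full months from April 2066 through September 2067 contribute their day counts.
Then 3 days into October 2067.
Total: 15 + 30 + 31 + 30 + 31 + 31 + 30 + 31 + 30 + 31 + 31 + 28 + 31 + 30 + 31 + 30 + 31 + 31 + 30 + 3 = 566.

566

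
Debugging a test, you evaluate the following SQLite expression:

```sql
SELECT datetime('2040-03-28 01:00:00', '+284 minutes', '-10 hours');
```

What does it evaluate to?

2040-03-27 19:44:00

284 minutes = 4h 44m; +284 minutes from 2040-03-28 01:00:00 is 2040-03-28 05:44:00.
-10 hours from 2040-03-28 05:44:00 is 2040-03-27 19:44:00 (crosses midnight).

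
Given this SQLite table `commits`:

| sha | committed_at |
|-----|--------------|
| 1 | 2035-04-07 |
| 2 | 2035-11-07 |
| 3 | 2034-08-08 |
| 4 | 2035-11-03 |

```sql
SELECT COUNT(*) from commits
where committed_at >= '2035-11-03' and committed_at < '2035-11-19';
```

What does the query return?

2

Rows in [2035-11-03, 2035-11-19): 2035-11-07, 2035-11-03 → 2 rows.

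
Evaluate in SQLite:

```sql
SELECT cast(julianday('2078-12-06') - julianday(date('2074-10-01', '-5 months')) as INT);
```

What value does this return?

1680

Adding -5 months to 2074-10-01 gives 2074-05-01.
30 days remain in May 2074 after the 1st (31 − 1).
Full months from June 2074 through November 2078 contribute their day counts.
Then 6 days into December 2078.
Total: 30 + 30 + 31 + 31 + 30 + 31 + 30 + 31 + 31 + 28 + 31 + 30 + 31 + 30 + 31 + 31 + 30 + 31 + 30 + 31 + 31 + 29 + 31 + 30 + 31 + 30 + 31 + 31 + 30 + 31 + 30 + 31 + 31 + 28 + 31 + 30 + 31 + 30 + 31 + 31 + 30 + 31 + 30 + 31 + 31 + 28 + 31 + 30 + 31 + 30 + 31 + 31 + 30 + 31 + 30 + 6 = 1680.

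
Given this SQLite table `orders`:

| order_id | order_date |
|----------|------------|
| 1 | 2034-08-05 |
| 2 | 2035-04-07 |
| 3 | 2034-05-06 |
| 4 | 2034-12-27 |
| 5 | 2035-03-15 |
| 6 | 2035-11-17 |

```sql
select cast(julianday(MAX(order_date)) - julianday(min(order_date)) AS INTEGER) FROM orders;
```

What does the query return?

MIN = 2034-05-06, MAX = 2035-11-17.
25 days remain in May 2034 after the 6th (31 − 6).
Full months from June 2034 through October 2035 contribute their day counts.
Then 17 days into November 2035.
Total: 25 + 30 + 31 + 31 + 30 + 31 + 30 + 31 + 31 + 28 + 31 + 30 + 31 + 30 + 31 + 31 + 30 + 31 + 17 = 560.

560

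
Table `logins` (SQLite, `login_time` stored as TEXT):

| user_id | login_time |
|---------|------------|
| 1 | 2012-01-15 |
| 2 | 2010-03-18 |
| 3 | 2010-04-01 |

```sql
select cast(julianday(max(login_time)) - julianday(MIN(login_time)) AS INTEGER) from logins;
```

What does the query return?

668

MIN = 2010-03-18, MAX = 2012-01-15.
13 days remain in March 2010 after the 18th (31 − 18).
Full months from April 2010 through December 2011 contribute their day counts.
Then 15 days into January 2012.
Total: 13 + 30 + 31 + 30 + 31 + 31 + 30 + 31 + 30 + 31 + 31 + 28 + 31 + 30 + 31 + 30 + 31 + 31 + 30 + 31 + 30 + 31 + 15 = 668.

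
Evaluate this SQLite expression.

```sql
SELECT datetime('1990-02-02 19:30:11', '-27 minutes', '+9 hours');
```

-27 minutes from 1990-02-02 19:30:11 is 1990-02-02 19:03:11.
+9 hours from 1990-02-02 19:03:11 is 1990-02-03 04:03:11 (crosses midnight).

1990-02-03 04:03:11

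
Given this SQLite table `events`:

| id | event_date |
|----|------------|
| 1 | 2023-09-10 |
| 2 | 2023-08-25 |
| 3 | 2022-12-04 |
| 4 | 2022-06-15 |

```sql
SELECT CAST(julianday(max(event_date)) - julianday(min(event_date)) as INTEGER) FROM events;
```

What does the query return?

452

MIN = 2022-06-15, MAX = 2023-09-10.
15 days remain in June 2022 after the 15th (30 − 15).
Full months from July 2022 through August 2023 contribute their day counts.
Then 10 days into September 2023.
Total: 15 + 31 + 31 + 30 + 31 + 30 + 31 + 31 + 28 + 31 + 30 + 31 + 30 + 31 + 31 + 10 = 452.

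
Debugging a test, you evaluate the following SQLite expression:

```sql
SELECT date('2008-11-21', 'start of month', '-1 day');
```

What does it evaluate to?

2008-10-31

`start of month` rewinds 2008-11-21 to 2008-11-01.
Going back 1 day from 2008-11-01 reaches 2008-10-31 (last day of October, 31 days).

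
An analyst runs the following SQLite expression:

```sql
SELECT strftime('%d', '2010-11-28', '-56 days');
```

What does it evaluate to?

03

First apply '-56 days': 2010-11-28 → 2010-10-03.
`%d` extracts the 2-digit day of month: 03.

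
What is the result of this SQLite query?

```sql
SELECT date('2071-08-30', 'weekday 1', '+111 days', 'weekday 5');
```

`weekday 1` advances to the next Monday; 2071-08-30 is a Sunday, so it moves forward to 2071-08-31.
Applying '+111 days' to 2071-08-31: counting 111 days forward gives 2071-12-20.
`weekday 5` advances to the next Friday; 2071-12-20 is a Sunday, so it moves forward to 2071-12-25.

2071-12-25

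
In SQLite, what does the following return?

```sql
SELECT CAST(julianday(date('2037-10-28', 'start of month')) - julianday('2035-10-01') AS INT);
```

731

`start of month` rewinds 2037-10-28 to 2037-10-01.
30 days remain in October 2035 after the 1st (31 − 1).
Full months from November 2035 through September 2037 contribute their day counts.
Then 1 day into October 2037.
Total: 30 + 30 + 31 + 31 + 29 + 31 + 30 + 31 + 30 + 31 + 31 + 30 + 31 + 30 + 31 + 31 + 28 + 31 + 30 + 31 + 30 + 31 + 31 + 30 + 1 = 731.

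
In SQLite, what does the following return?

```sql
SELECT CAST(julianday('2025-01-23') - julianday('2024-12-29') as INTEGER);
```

2 days remain in December 2024 after the 29th (31 − 29).
Then 23 days into January 2025.
Total: 2 + 23 = 25.

25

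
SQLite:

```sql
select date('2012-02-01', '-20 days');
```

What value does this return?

Going back 1 day from 2012-02-01 reaches 2012-01-31 (last day of January, 31 days).
Going back 19 days within January lands on 2012-01-12.

2012-01-12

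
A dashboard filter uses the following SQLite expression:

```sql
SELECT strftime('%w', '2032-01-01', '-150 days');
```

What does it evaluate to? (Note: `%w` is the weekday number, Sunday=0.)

1

First apply '-150 days': 2032-01-01 → 2031-08-04.
2031-08-04 is a Monday; with Sunday=0 that is 1.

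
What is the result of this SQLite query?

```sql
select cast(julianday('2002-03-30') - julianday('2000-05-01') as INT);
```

30 days remain in May 2000 after the 1st (31 − 1).
Full months from June 2000 through February 2002 contribute their day counts.
Then 30 days into March 2002.
Total: 30 + 30 + 31 + 31 + 30 + 31 + 30 + 31 + 31 + 28 + 31 + 30 + 31 + 30 + 31 + 31 + 30 + 31 + 30 + 31 + 31 + 28 + 30 = 698.

698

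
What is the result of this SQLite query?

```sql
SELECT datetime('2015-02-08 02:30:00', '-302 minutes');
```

302 minutes = 5h 2m; -302 minutes from 2015-02-08 02:30:00 is 2015-02-07 21:28:00 (crosses midnight).

2015-02-07 21:28:00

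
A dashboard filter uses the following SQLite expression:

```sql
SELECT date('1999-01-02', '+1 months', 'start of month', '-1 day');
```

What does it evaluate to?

Adding +1 month to 1999-01-02 gives 1999-02-02.
`start of month` rewinds 1999-02-02 to 1999-02-01.
Going back 1 day from 1999-02-01 reaches 1999-01-31 (last day of January, 31 days).

1999-01-31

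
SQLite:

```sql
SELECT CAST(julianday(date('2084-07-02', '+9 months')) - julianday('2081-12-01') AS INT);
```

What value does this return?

Adding +9 months to 2084-07-02 gives 2085-04-02.
30 days remain in December 2081 after the 1st (31 − 1).
Full months from January 2082 through March 2085 contribute their day counts.
Then 2 days into April 2085.
Total: 30 + 31 + 28 + 31 + 30 + 31 + 30 + 31 + 31 + 30 + 31 + 30 + 31 + 31 + 28 + 31 + 30 + 31 + 30 + 31 + 31 + 30 + 31 + 30 + 31 + 31 + 29 + 31 + 30 + 31 + 30 + 31 + 31 + 30 + 31 + 30 + 31 + 31 + 28 + 31 + 2 = 1218.

1218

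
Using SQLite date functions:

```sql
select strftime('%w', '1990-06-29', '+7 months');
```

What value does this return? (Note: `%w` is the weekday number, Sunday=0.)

First apply '+7 months': 1990-06-29 → 1991-01-29.
1991-01-29 is a Tuesday; with Sunday=0 that is 2.

2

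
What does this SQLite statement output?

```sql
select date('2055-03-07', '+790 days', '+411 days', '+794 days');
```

Applying '+790 days' to 2055-03-07: counting 790 days forward gives 2057-05-05.
Applying '+411 days' to 2057-05-05: counting 411 days forward gives 2058-06-20.
Applying '+794 days' to 2058-06-20: counting 794 days forward gives 2060-08-22.

2060-08-22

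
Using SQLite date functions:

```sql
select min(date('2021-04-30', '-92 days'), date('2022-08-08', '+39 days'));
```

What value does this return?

2021-01-28

date('2021-04-30', '-92 days') → 2021-01-28.
date('2022-08-08', '+39 days') → 2022-09-16.
Earlier of the two is 2021-01-28.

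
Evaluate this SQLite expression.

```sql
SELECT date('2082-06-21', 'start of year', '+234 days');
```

2082-08-23

`start of year` rewinds 2082-06-21 to 2082-01-01.
Applying '+234 days' to 2082-01-01: counting 234 days forward gives 2082-08-23.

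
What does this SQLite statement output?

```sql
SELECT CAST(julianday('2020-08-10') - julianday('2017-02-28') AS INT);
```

1259

0 days remain in February 2017 after the 28th (28 − 28).
Full months from March 2017 through July 2020 contribute their day counts.
Then 10 days into August 2020.
Total: 0 + 31 + 30 + 31 + 30 + 31 + 31 + 30 + 31 + 30 + 31 + 31 + 28 + 31 + 30 + 31 + 30 + 31 + 31 + 30 + 31 + 30 + 31 + 31 + 28 + 31 + 30 + 31 + 30 + 31 + 31 + 30 + 31 + 30 + 31 + 31 + 29 + 31 + 30 + 31 + 30 + 31 + 10 = 1259.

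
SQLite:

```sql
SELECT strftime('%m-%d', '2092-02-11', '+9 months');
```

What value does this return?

First apply '+9 months': 2092-02-11 → 2092-11-11.
`%m-%d` extracts the month-day: 11-11.

11-11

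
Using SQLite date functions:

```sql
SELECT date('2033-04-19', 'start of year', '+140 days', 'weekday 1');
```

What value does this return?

`start of year` rewinds 2033-04-19 to 2033-01-01.
Applying '+140 days' to 2033-01-01: counting 140 days forward gives 2033-05-21.
`weekday 1` advances to the next Monday; 2033-05-21 is a Saturday, so it moves forward to 2033-05-23.

2033-05-23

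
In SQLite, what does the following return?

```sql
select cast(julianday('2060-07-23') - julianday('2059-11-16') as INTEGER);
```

250

14 days remain in November 2059 after the 16th (30 − 16).
Full months from December 2059 through June 2060 contribute their day counts.
Then 23 days into July 2060.
Total: 14 + 31 + 31 + 29 + 31 + 30 + 31 + 30 + 23 = 250.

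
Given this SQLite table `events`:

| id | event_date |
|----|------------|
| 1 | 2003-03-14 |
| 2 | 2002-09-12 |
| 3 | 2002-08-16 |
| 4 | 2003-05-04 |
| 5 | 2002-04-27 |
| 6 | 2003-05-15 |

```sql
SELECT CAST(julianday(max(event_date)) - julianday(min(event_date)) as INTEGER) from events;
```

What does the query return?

MIN = 2002-04-27, MAX = 2003-05-15.
3 days remain in April 2002 after the 27th (30 − 27).
Full months from May 2002 through April 2003 contribute their day counts.
Then 15 days into May 2003.
Total: 3 + 31 + 30 + 31 + 31 + 30 + 31 + 30 + 31 + 31 + 28 + 31 + 30 + 15 = 383.

383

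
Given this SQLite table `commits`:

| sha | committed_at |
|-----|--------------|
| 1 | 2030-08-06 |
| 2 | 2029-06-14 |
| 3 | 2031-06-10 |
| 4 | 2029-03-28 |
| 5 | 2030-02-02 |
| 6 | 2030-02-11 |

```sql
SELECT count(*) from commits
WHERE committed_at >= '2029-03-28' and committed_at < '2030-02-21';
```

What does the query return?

Rows in [2029-03-28, 2030-02-21): 2029-06-14, 2029-03-28, 2030-02-02, 2030-02-11 → 4 rows.

4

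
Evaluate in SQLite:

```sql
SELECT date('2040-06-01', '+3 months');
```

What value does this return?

2040-09-01

Adding +3 months to 2040-06-01 gives 2040-09-01.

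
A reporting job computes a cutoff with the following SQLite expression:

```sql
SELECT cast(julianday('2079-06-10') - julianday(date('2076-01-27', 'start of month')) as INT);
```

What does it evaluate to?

1256

`start of month` rewinds 2076-01-27 to 2076-01-01.
30 days remain in January 2076 after the 1st (31 − 1).
Full months from February 2076 through May 2079 contribute their day counts.
Then 10 days into June 2079.
Total: 30 + 29 + 31 + 30 + 31 + 30 + 31 + 31 + 30 + 31 + 30 + 31 + 31 + 28 + 31 + 30 + 31 + 30 + 31 + 31 + 30 + 31 + 30 + 31 + 31 + 28 + 31 + 30 + 31 + 30 + 31 + 31 + 30 + 31 + 30 + 31 + 31 + 28 + 31 + 30 + 31 + 10 = 1256.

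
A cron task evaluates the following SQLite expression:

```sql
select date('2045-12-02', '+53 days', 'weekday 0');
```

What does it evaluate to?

2046-01-28

Applying '+53 days' to 2045-12-02: counting 53 days forward gives 2046-01-24.
`weekday 0` advances to the next Sunday; 2046-01-24 is a Wednesday, so it moves forward to 2046-01-28.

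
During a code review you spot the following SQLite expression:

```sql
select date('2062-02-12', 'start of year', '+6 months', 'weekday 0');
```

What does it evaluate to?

2062-07-02

`start of year` rewinds 2062-02-12 to 2062-01-01.
Adding +6 months to 2062-01-01 gives 2062-07-01.
`weekday 0` advances to the next Sunday; 2062-07-01 is a Saturday, so it moves forward to 2062-07-02.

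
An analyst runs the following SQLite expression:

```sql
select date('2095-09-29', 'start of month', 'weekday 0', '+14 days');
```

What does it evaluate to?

2095-09-18

`start of month` rewinds 2095-09-29 to 2095-09-01.
`weekday 0` advances to the next Sunday; 2095-09-01 is a Thursday, so it moves forward to 2095-09-04.
Advancing 14 more days within September lands on 2095-09-18.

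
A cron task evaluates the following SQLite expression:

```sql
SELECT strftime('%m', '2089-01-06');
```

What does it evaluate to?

`%m` extracts the 2-digit month (01-12): 01.

01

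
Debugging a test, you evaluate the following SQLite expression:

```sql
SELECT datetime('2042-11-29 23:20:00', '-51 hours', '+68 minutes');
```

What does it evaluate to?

-51 hours from 2042-11-29 23:20:00 is 2042-11-27 20:20:00 (crosses midnight).
68 minutes = 1h 8m; +68 minutes from 2042-11-27 20:20:00 is 2042-11-27 21:28:00.

2042-11-27 21:28:00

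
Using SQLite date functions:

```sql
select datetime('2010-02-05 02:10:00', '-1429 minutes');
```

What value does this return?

1429 minutes = 23h 49m; -1429 minutes from 2010-02-05 02:10:00 is 2010-02-04 02:21:00 (crosses midnight).

2010-02-04 02:21:00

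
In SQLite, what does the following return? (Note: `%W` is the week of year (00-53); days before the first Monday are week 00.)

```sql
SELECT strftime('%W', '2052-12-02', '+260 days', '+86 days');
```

45

First apply '+260 days', '+86 days': 2052-12-02 → 2053-11-13.
2053-11-13 is a Thursday. SQLite's %W counts Mondays since the year started; the result is 45.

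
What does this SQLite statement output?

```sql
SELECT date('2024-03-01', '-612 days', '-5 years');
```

Applying '-612 days' to 2024-03-01: counting 612 days back gives 2022-06-28.
Adding -5 years to 2022-06-28 gives 2017-06-28.

2017-06-28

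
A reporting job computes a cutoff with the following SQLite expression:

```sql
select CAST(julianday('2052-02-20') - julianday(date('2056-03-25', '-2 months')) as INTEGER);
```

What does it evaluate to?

Adding -2 months to 2056-03-25 gives 2056-01-25.
9 days remain in February 2052 after the 20th (29 − 20).
Full months from March 2052 through December 2055 contribute their day counts.
Then 25 days into January 2056.
Total: 9 + 31 + 30 + 31 + 30 + 31 + 31 + 30 + 31 + 30 + 31 + 31 + 28 + 31 + 30 + 31 + 30 + 31 + 31 + 30 + 31 + 30 + 31 + 31 + 28 + 31 + 30 + 31 + 30 + 31 + 31 + 30 + 31 + 30 + 31 + 31 + 28 + 31 + 30 + 31 + 30 + 31 + 31 + 30 + 31 + 30 + 31 + 25 = 1435.
The subtraction is earlier − later, so the result is −1435 → -1435.

-1435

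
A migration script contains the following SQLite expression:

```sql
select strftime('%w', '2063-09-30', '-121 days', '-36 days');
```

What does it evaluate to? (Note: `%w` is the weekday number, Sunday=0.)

4

First apply '-121 days', '-36 days': 2063-09-30 → 2063-04-26.
2063-04-26 is a Thursday; with Sunday=0 that is 4.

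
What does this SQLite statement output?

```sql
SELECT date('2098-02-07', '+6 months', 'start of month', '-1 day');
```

2098-07-31

Adding +6 months to 2098-02-07 gives 2098-08-07.
`start of month` rewinds 2098-08-07 to 2098-08-01.
Going back 1 day from 2098-08-01 reaches 2098-07-31 (last day of July, 31 days).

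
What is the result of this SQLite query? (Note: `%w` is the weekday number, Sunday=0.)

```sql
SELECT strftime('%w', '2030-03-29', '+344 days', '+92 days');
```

0

First apply '+344 days', '+92 days': 2030-03-29 → 2031-06-08.
2031-06-08 is a Sunday; with Sunday=0 that is 0.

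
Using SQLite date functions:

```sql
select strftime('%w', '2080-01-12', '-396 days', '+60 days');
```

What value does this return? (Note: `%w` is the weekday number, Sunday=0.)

5

First apply '-396 days', '+60 days': 2080-01-12 → 2079-02-10.
2079-02-10 is a Friday; with Sunday=0 that is 5.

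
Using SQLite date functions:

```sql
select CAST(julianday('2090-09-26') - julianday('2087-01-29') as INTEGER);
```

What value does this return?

1336

2 days remain in January 2087 after the 29th (31 − 29).
Full months from February 2087 through August 2090 contribute their day counts.
Then 26 days into September 2090.
Total: 2 + 28 + 31 + 30 + 31 + 30 + 31 + 31 + 30 + 31 + 30 + 31 + 31 + 29 + 31 + 30 + 31 + 30 + 31 + 31 + 30 + 31 + 30 + 31 + 31 + 28 + 31 + 30 + 31 + 30 + 31 + 31 + 30 + 31 + 30 + 31 + 31 + 28 + 31 + 30 + 31 + 30 + 31 + 31 + 26 = 1336.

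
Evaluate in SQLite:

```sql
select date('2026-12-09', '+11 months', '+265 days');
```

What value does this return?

Adding +11 months to 2026-12-09 gives 2027-11-09.
Applying '+265 days' to 2027-11-09: counting 265 days forward gives 2028-07-31.

2028-07-31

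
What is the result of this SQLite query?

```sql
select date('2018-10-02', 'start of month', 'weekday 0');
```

`start of month` rewinds 2018-10-02 to 2018-10-01.
`weekday 0` advances to the next Sunday; 2018-10-01 is a Monday, so it moves forward to 2018-10-07.

2018-10-07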